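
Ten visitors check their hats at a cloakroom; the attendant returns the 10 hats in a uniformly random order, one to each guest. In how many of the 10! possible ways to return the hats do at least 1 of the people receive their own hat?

2293839

# with exactly i fixed is C(10,i)·!(10-i); sum over i=1..10:
  i=1: C(10,1)·!9 = 10·133496 = 1334960
  i=2: C(10,2)·!8 = 45·14833 = 667485
  i=3: C(10,3)·!7 = 120·1854 = 222480
  i=4: C(10,4)·!6 = 210·265 = 55650
  i=5: C(10,5)·!5 = 252·44 = 11088
  i=6: C(10,6)·!4 = 210·9 = 1890
  i=7: C(10,7)·!3 = 120·2 = 240
  i=8: C(10,8)·!2 = 45·1 = 45
  i=9: C(10,9)·!1 = 10·0 = 0
  i=10: C(10,10)·!0 = 1·1 = 1
Total = 2293839.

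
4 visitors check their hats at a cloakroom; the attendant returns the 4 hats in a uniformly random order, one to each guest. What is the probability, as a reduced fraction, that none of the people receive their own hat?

3/8

Favorable outcomes: !4 = 9.
Total outcomes: 4! = 24.
Probability = 9/24 = 3/8.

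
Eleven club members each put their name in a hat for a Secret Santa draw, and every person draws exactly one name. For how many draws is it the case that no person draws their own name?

Recurrence: !11 = 10·(!10 + !9).
!11 = 10·(1334961 + 133496) = 10·1468457 = 14684570

14684570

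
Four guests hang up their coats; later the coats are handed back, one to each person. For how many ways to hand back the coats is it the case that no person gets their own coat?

9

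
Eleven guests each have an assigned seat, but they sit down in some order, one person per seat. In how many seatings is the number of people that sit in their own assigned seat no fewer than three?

3205379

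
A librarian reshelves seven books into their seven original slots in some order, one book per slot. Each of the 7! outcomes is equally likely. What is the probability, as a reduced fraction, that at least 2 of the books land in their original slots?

1331/5040

Favorable outcomes: Σ_{i≥2} C(7,i)·!(7-i) = 21·44 + 35·9 + 35·2 + 21·1 + 7·0 + 1·1 = 1331.
Total outcomes: 7! = 5040.
Probability = 1331/5040 = 1331/5040.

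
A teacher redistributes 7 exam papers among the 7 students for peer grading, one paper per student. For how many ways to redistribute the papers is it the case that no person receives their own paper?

!7 = 7! · Σ_{k=0}^{7} (-1)^k/k!
= 7! - 7!/1! + 7!/2! - 7!/3! + 7!/4! - 7!/5! + 7!/6! - 7!/7!
= 5040 - 5040 + 2520 - 840 + 210 - 42 + 7 - 1
= 1854

1854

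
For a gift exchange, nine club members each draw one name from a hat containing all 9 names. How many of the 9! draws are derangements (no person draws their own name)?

133496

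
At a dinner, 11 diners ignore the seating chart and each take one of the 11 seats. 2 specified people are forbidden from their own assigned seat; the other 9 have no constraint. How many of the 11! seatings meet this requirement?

Inclusion-exclusion on the 2 forbidden self-matches:
Σ_{j=0}^{2} (-1)^j C(2,j)(11-j)!
= C(2,0)·11! - C(2,1)·10! + C(2,2)·9!
= 39916800 - 7257600 + 362880
= 33022080

33022080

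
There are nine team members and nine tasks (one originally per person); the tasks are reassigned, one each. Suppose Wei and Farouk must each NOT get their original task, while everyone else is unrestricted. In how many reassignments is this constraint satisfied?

287280

Inclusion-exclusion on the 2 forbidden self-matches:
Σ_{j=0}^{2} (-1)^j C(2,j)(9-j)!
= C(2,0)·9! - C(2,1)·8! + C(2,2)·7!
= 362880 - 80640 + 5040
= 287280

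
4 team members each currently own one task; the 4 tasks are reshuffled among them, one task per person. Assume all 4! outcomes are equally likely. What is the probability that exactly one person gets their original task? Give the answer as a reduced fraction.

1/3

Favorable outcomes: C(4,1)·!3 = 4·2 = 8.
Total outcomes: 4! = 24.
Probability = 8/24 = 1/3.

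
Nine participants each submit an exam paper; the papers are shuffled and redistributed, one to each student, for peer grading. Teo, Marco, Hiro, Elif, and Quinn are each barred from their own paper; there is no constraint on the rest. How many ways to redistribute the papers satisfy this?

Inclusion-exclusion on the 5 forbidden self-matches:
Σ_{j=0}^{5} (-1)^j C(5,j)(9-j)!
= C(5,0)·9! - C(5,1)·8! + C(5,2)·7! - C(5,3)·6! + C(5,4)·5! - C(5,5)·4!
= 362880 - 201600 + 50400 - 7200 + 600 - 24
= 205056

205056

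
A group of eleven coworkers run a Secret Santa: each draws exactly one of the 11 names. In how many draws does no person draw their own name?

14684570

The subfactorial !11 = [11!/e] (nearest integer).
11! = 39916800, and 39916800/e ≈ 14684570.08, so !11 = 14684570.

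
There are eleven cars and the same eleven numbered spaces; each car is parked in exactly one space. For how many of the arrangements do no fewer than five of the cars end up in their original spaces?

# with exactly i fixed is C(11,i)·!(11-i); sum over i=5..11:
  i=5: C(11,5)·!6 = 462·265 = 122430
  i=6: C(11,6)·!5 = 462·44 = 20328
  i=7: C(11,7)·!4 = 330·9 = 2970
  i=8: C(11,8)·!3 = 165·2 = 330
  i=9: C(11,9)·!2 = 55·1 = 55
  i=10: C(11,10)·!1 = 11·0 = 0
  i=11: C(11,11)·!0 = 1·1 = 1
Total = 146114.

146114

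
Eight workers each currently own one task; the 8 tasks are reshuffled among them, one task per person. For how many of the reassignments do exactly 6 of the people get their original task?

28

Choose which 6 of the 8 are fixed: C(8,6) = 28.
The other 2 form a derangement: !2 = 1.
Total: 28 × 1 = 28.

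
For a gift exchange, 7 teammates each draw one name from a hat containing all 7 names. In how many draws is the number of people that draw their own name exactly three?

315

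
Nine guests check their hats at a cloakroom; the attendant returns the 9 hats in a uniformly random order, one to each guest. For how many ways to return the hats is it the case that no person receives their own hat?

Use !n = (n-1)(!(n-1) + !(n-2)).
!9 = 8·(14833 + 1854) = 8·16687 = 133496

133496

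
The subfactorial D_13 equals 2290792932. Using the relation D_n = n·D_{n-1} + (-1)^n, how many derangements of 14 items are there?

D_14 = 14·2290792932 + 1 = 32071101049.

32071101049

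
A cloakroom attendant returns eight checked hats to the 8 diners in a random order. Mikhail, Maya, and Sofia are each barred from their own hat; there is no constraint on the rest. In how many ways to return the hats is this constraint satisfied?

27240

Inclusion-exclusion on the 3 forbidden self-matches:
Σ_{j=0}^{3} (-1)^j C(3,j)(8-j)!
= C(3,0)·8! - C(3,1)·7! + C(3,2)·6! - C(3,3)·5!
= 40320 - 15120 + 2160 - 120
= 27240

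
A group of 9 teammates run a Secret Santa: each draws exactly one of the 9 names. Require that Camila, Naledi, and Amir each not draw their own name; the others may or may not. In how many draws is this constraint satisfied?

256320

Inclusion-exclusion on the 3 forbidden self-matches:
Σ_{j=0}^{3} (-1)^j C(3,j)(9-j)!
= C(3,0)·9! - C(3,1)·8! + C(3,2)·7! - C(3,3)·6!
= 362880 - 120960 + 15120 - 720
= 256320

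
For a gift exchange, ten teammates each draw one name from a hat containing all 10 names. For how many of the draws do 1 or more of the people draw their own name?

2293839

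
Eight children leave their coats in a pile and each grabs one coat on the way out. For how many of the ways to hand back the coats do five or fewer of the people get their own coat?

# with exactly i fixed is C(8,i)·!(8-i); sum over i=0..5:
  i=0: C(8,0)·!8 = 1·14833 = 14833
  i=1: C(8,1)·!7 = 8·1854 = 14832
  i=2: C(8,2)·!6 = 28·265 = 7420
  i=3: C(8,3)·!5 = 56·44 = 2464
  i=4: C(8,4)·!4 = 70·9 = 630
  i=5: C(8,5)·!3 = 56·2 = 112
Total = 40291.

40291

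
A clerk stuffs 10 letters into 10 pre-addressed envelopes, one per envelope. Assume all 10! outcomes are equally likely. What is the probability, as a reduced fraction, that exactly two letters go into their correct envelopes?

2119/11520

Favorable outcomes: C(10,2)·!8 = 45·14833 = 667485.
Total outcomes: 10! = 3628800.
Probability = 667485/3628800 = 2119/11520.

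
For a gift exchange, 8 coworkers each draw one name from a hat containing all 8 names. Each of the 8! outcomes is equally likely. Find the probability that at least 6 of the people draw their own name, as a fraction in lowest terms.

29/40320

Favorable outcomes: Σ_{i≥6} C(8,i)·!(8-i) = 28·1 + 8·0 + 1·1 = 29.
Total outcomes: 8! = 40320.
Probability = 29/40320 = 29/40320.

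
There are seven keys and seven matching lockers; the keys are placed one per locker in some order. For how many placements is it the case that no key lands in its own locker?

!7 = 7! · Σ_{k=0}^{7} (-1)^k/k!
= 7! - 7!/1! + 7!/2! - 7!/3! + 7!/4! - 7!/5! + 7!/6! - 7!/7!
= 5040 - 5040 + 2520 - 840 + 210 - 42 + 7 - 1
= 1854

1854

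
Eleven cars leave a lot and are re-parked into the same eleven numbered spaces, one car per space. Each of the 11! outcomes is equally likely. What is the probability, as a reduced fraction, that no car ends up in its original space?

Favorable outcomes: !11 = 14684570.
Total outcomes: 11! = 39916800.
Probability = 14684570/39916800 = 1468457/3991680.

1468457/3991680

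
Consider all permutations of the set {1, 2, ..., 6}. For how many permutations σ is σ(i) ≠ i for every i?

265

Use !n = (n-1)(!(n-1) + !(n-2)).
!6 = 5·(44 + 9) = 5·53 = 265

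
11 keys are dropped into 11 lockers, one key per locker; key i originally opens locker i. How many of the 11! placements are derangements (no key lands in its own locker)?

The subfactorial !11 = [11!/e] (nearest integer).
11! = 39916800, and 39916800/e ≈ 14684570.08, so !11 = 14684570.

14684570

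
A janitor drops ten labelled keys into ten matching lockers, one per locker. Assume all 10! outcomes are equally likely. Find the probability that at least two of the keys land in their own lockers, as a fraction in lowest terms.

958879/3628800

Favorable outcomes: Σ_{i≥2} C(10,i)·!(10-i) = 45·14833 + 120·1854 + 210·265 + 252·44 + 210·9 + 120·2 + 45·1 + 10·0 + 1·1 = 958879.
Total outcomes: 10! = 3628800.
Probability = 958879/3628800 = 958879/3628800.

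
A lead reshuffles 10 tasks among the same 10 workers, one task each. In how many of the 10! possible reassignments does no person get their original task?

1334961

!10 = 10! · Σ_{k=0}^{10} (-1)^k/k!
= 10! - 10!/1! + 10!/2! - 10!/3! + 10!/4! - 10!/5! + 10!/6! - 10!/7! + 10!/8! - 10!/9! + 10!/10!
= 3628800 - 3628800 + 1814400 - 604800 + 151200 - 30240 + 5040 - 720 + 90 - 10 + 1
= 1334961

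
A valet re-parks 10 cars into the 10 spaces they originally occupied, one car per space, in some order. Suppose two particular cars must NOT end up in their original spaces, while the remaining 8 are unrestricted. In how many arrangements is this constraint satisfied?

2943360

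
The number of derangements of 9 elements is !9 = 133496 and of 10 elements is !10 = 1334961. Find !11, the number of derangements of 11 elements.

14684570

!11 = (11-1)·(!10 + !9) = 10·(1334961 + 133496) = 10·1468457 = 14684570.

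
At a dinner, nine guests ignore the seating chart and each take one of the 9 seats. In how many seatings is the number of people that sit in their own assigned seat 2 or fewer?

# with exactly i fixed is C(9,i)·!(9-i); sum over i=0..2:
  i=0: C(9,0)·!9 = 1·133496 = 133496
  i=1: C(9,1)·!8 = 9·14833 = 133497
  i=2: C(9,2)·!7 = 36·1854 = 66744
Total = 333737.

333737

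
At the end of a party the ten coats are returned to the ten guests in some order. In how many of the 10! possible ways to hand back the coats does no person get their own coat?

1334961

!10 is the nearest integer to 10!/e.
10! = 3628800, and 3628800/e ≈ 1334960.92, so !10 = 1334961.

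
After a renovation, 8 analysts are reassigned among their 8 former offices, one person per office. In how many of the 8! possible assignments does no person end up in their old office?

14833

By inclusion-exclusion, !8 = Σ (-1)^k · 8!/k! for k=0..8
= 8! - 8!/1! + 8!/2! - 8!/3! + 8!/4! - 8!/5! + 8!/6! - 8!/7! + 8!/8!
= 40320 - 40320 + 20160 - 6720 + 1680 - 336 + 56 - 8 + 1
= 14833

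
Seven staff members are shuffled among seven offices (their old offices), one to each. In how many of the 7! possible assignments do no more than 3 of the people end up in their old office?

# with exactly i fixed is C(7,i)·!(7-i); sum over i=0..3:
  i=0: C(7,0)·!7 = 1·1854 = 1854
  i=1: C(7,1)·!6 = 7·265 = 1855
  i=2: C(7,2)·!5 = 21·44 = 924
  i=3: C(7,3)·!4 = 35·9 = 315
Total = 4948.

4948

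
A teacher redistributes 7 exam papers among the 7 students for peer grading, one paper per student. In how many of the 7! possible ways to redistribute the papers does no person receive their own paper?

1854

By inclusion-exclusion, !7 = Σ (-1)^k · 7!/k! for k=0..7
= 7! - 7!/1! + 7!/2! - 7!/3! + 7!/4! - 7!/5! + 7!/6! - 7!/7!
= 5040 - 5040 + 2520 - 840 + 210 - 42 + 7 - 1
= 1854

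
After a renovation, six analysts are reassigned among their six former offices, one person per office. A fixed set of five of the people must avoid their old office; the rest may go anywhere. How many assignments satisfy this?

309

Inclusion-exclusion on the 5 forbidden self-matches:
Σ_{j=0}^{5} (-1)^j C(5,j)(6-j)!
= C(5,0)·6! - C(5,1)·5! + C(5,2)·4! - C(5,3)·3! + C(5,4)·2! - C(5,5)·1!
= 720 - 600 + 240 - 60 + 10 - 1
= 309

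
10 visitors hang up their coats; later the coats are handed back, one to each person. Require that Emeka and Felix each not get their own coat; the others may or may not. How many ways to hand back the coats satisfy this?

2943360

Let A_j be the event that the j-th constrained one is fixed. By inclusion-exclusion over the 2 events:
Σ_{j=0}^{2} (-1)^j C(2,j)(10-j)!
= C(2,0)·10! - C(2,1)·9! + C(2,2)·8!
= 3628800 - 725760 + 40320
= 2943360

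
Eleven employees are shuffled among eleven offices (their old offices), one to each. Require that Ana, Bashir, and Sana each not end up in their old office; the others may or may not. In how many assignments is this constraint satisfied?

30078720

Let A_j be the event that the j-th constrained one is fixed. By inclusion-exclusion over the 3 events:
Σ_{j=0}^{3} (-1)^j C(3,j)(11-j)!
= C(3,0)·11! - C(3,1)·10! + C(3,2)·9! - C(3,3)·8!
= 39916800 - 10886400 + 1088640 - 40320
= 30078720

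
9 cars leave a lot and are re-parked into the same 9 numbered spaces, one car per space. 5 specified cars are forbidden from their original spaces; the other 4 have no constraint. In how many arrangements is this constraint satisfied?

205056

Inclusion-exclusion on the 5 forbidden self-matches:
Σ_{j=0}^{5} (-1)^j C(5,j)(9-j)!
= C(5,0)·9! - C(5,1)·8! + C(5,2)·7! - C(5,3)·6! + C(5,4)·5! - C(5,5)·4!
= 362880 - 201600 + 50400 - 7200 + 600 - 24
= 205056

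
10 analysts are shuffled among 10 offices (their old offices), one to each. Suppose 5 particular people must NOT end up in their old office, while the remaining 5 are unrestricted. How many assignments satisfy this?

Inclusion-exclusion on the 5 forbidden self-matches:
Σ_{j=0}^{5} (-1)^j C(5,j)(10-j)!
= C(5,0)·10! - C(5,1)·9! + C(5,2)·8! - C(5,3)·7! + C(5,4)·6! - C(5,5)·5!
= 3628800 - 1814400 + 403200 - 50400 + 3600 - 120
= 2170680

2170680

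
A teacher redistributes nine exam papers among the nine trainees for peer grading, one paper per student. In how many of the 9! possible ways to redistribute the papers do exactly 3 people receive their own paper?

22260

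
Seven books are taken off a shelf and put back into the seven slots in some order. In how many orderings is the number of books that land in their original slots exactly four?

70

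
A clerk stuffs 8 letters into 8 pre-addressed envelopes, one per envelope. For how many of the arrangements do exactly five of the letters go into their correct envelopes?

Pick the 5 fixed positions: C(8,5) = 56 ways.
The other 3 form a derangement: !3 = 2.
Total: 56 × 2 = 112.

112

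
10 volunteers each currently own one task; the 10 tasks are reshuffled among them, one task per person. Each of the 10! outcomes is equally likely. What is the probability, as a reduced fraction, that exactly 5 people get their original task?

11/3600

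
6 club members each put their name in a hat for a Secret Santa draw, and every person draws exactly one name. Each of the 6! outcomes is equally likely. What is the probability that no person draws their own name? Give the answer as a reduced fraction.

53/144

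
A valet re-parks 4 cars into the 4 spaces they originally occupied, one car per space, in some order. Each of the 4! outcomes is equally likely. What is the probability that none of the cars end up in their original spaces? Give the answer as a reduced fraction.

3/8

Favorable outcomes: !4 = 9.
Total outcomes: 4! = 24.
Probability = 9/24 = 3/8.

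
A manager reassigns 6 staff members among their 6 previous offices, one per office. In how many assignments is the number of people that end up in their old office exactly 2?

135

Pick the 2 fixed positions: C(6,2) = 15 ways.
The remaining 4 must be deranged: !4 = 9.
Total: 15 × 9 = 135.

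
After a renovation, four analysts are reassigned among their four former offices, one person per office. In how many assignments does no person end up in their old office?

Recurrence: !4 = 3·(!3 + !2).
!4 = 3·(2 + 1) = 3·3 = 9

9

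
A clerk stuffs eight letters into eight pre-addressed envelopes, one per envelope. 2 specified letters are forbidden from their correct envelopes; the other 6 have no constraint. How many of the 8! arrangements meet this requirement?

30960

Let A_j be the event that the j-th constrained one is fixed. By inclusion-exclusion over the 2 events:
Σ_{j=0}^{2} (-1)^j C(2,j)(8-j)!
= C(2,0)·8! - C(2,1)·7! + C(2,2)·6!
= 40320 - 10080 + 720
= 30960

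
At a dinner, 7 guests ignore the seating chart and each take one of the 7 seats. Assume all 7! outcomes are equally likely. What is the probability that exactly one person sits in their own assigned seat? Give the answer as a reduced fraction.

53/144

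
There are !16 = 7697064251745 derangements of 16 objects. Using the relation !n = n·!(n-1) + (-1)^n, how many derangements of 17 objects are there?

!17 = 17·7697064251745 - 1 = 130850092279664.

130850092279664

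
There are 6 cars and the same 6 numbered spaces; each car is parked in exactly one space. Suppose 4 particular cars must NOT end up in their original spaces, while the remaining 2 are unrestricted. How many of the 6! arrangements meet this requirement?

Let A_j be the event that the j-th constrained one is fixed. By inclusion-exclusion over the 4 events:
Σ_{j=0}^{4} (-1)^j C(4,j)(6-j)!
= C(4,0)·6! - C(4,1)·5! + C(4,2)·4! - C(4,3)·3! + C(4,4)·2!
= 720 - 480 + 144 - 24 + 2
= 362

362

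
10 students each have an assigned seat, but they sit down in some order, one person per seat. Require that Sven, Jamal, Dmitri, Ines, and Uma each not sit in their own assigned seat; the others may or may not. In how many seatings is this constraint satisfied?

2170680

Inclusion-exclusion on the 5 forbidden self-matches:
Σ_{j=0}^{5} (-1)^j C(5,j)(10-j)!
= C(5,0)·10! - C(5,1)·9! + C(5,2)·8! - C(5,3)·7! + C(5,4)·6! - C(5,5)·5!
= 3628800 - 1814400 + 403200 - 50400 + 3600 - 120
= 2170680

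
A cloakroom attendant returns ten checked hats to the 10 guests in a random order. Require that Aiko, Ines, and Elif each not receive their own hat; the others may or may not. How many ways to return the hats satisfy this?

2656080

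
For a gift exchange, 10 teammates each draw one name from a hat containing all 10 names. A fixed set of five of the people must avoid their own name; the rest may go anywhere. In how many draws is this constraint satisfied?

2170680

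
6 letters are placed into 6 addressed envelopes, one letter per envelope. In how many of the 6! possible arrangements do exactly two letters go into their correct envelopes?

Pick the 2 fixed positions: C(6,2) = 15 ways.
The remaining 4 must be deranged: !4 = 9.
Total: 15 × 9 = 135.

135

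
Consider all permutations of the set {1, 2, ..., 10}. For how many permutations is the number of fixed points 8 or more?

Sum C(10,i)·!(10-i) for i = 8..10:
  i=8: C(10,8)·!2 = 45·1 = 45
  i=9: C(10,9)·!1 = 10·0 = 0
  i=10: C(10,10)·!0 = 1·1 = 1
Total = 46.

46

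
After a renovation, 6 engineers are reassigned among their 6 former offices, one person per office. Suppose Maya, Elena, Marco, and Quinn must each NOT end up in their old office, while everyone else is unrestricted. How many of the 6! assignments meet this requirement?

Let A_j be the event that the j-th constrained one is fixed. By inclusion-exclusion over the 4 events:
Σ_{j=0}^{4} (-1)^j C(4,j)(6-j)!
= C(4,0)·6! - C(4,1)·5! + C(4,2)·4! - C(4,3)·3! + C(4,4)·2!
= 720 - 480 + 144 - 24 + 2
= 362

362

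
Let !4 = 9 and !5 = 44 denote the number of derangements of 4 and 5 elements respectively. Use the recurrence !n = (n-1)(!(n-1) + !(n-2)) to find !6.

!6 = (6-1)·(!5 + !4) = 5·(44 + 9) = 5·53 = 265.

265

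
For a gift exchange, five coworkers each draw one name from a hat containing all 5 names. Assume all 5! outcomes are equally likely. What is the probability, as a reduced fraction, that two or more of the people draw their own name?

Favorable outcomes: Σ_{i≥2} C(5,i)·!(5-i) = 10·2 + 10·1 + 5·0 + 1·1 = 31.
Total outcomes: 5! = 120.
Probability = 31/120 = 31/120.

31/120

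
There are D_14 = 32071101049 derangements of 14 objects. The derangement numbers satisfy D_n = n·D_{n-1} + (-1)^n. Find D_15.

D_15 = 15·32071101049 - 1 = 481066515734.

481066515734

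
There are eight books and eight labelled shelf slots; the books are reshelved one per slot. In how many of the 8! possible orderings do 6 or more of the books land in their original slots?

Sum C(8,i)·!(8-i) for i = 6..8:
  i=6: C(8,6)·!2 = 28·1 = 28
  i=7: C(8,7)·!1 = 8·0 = 0
  i=8: C(8,8)·!0 = 1·1 = 1
Total = 29.

29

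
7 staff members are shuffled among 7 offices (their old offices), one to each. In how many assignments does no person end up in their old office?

By inclusion-exclusion, !7 = Σ (-1)^k · 7!/k! for k=0..7
= 7! - 7!/1! + 7!/2! - 7!/3! + 7!/4! - 7!/5! + 7!/6! - 7!/7!
= 5040 - 5040 + 2520 - 840 + 210 - 42 + 7 - 1
= 1854

1854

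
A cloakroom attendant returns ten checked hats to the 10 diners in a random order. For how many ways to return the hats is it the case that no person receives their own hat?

The number of derangements of 10 is !10 = Σ_{k=0}^{10} (-1)^k·10!/k!
= 10! - 10!/1! + 10!/2! - 10!/3! + 10!/4! - 10!/5! + 10!/6! - 10!/7! + 10!/8! - 10!/9! + 10!/10!
= 3628800 - 3628800 + 1814400 - 604800 + 151200 - 30240 + 5040 - 720 + 90 - 10 + 1
= 1334961

1334961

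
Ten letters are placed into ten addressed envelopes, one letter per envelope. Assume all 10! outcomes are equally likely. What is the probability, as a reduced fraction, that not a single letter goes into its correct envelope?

Favorable outcomes: !10 = 1334961.
Total outcomes: 10! = 3628800.
Probability = 1334961/3628800 = 16481/44800.

16481/44800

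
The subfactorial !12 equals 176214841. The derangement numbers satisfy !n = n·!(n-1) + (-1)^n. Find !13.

!13 = 13·176214841 - 1 = 2290792932.

2290792932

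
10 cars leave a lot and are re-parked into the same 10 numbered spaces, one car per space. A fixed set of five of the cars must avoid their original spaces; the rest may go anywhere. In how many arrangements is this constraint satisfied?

Inclusion-exclusion on the 5 forbidden self-matches:
Σ_{j=0}^{5} (-1)^j C(5,j)(10-j)!
= C(5,0)·10! - C(5,1)·9! + C(5,2)·8! - C(5,3)·7! + C(5,4)·6! - C(5,5)·5!
= 3628800 - 1814400 + 403200 - 50400 + 3600 - 120
= 2170680

2170680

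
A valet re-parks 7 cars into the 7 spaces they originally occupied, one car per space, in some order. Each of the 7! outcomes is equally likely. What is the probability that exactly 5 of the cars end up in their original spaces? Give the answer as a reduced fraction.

Favorable outcomes: C(7,5)·!2 = 21·1 = 21.
Total outcomes: 7! = 5040.
Probability = 21/5040 = 1/240.

1/240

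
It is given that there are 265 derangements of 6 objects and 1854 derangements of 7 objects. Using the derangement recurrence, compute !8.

14833

!8 = (8-1)·(!7 + !6) = 7·(1854 + 265) = 7·2119 = 14833.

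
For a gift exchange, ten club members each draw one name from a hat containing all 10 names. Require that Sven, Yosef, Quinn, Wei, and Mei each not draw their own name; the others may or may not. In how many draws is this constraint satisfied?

Inclusion-exclusion on the 5 forbidden self-matches:
Σ_{j=0}^{5} (-1)^j C(5,j)(10-j)!
= C(5,0)·10! - C(5,1)·9! + C(5,2)·8! - C(5,3)·7! + C(5,4)·6! - C(5,5)·5!
= 3628800 - 1814400 + 403200 - 50400 + 3600 - 120
= 2170680

2170680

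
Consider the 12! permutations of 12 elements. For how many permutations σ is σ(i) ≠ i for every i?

!12 is the nearest integer to 12!/e.
12! = 479001600, and 479001600/e ≈ 176214840.93, so !12 = 176214841.

176214841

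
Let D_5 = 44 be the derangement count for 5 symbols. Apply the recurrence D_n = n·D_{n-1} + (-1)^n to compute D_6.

265

D_6 = 6·44 + 1 = 265.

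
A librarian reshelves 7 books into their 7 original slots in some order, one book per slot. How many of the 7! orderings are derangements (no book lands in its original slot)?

1854

The subfactorial !7 = [7!/e] (nearest integer).
7! = 5040, and 5040/e ≈ 1854.11, so !7 = 1854.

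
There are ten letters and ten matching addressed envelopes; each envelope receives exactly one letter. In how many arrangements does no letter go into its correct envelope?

1334961

Use !n = n·!(n-1) + (-1)^n.
!10 = 10·133496 + 1 = 1334961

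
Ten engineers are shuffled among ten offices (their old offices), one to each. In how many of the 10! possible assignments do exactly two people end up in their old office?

667485

Pick the 2 fixed positions: C(10,2) = 45 ways.
The other 8 form a derangement: !8 = 14833.
Total: 45 × 14833 = 667485.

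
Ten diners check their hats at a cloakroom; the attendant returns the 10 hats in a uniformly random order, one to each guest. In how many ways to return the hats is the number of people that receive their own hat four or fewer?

3615536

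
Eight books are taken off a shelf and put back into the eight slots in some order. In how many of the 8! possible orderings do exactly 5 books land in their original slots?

Choose which 5 of the 8 are fixed: C(8,5) = 56.
The remaining 3 must be deranged: !3 = 2.
Total: 56 × 2 = 112.

112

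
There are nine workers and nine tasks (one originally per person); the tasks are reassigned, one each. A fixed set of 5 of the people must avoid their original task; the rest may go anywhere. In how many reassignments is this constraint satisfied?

Let A_j be the event that the j-th constrained one is fixed. By inclusion-exclusion over the 5 events:
Σ_{j=0}^{5} (-1)^j C(5,j)(9-j)!
= C(5,0)·9! - C(5,1)·8! + C(5,2)·7! - C(5,3)·6! + C(5,4)·5! - C(5,5)·4!
= 362880 - 201600 + 50400 - 7200 + 600 - 24
= 205056

205056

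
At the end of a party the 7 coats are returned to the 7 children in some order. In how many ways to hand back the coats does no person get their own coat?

Use !n = (n-1)(!(n-1) + !(n-2)).
!7 = 6·(265 + 44) = 6·309 = 1854

1854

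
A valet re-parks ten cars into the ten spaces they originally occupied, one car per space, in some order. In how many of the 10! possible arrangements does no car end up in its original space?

1334961

Use !n = n·!(n-1) + (-1)^n.
!10 = 10·133496 + 1 = 1334961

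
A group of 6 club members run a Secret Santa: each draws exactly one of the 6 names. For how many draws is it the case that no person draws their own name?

265

The number of derangements of 6 is !6 = Σ_{k=0}^{6} (-1)^k·6!/k!
= 6! - 6!/1! + 6!/2! - 6!/3! + 6!/4! - 6!/5! + 6!/6!
= 720 - 720 + 360 - 120 + 30 - 6 + 1
= 265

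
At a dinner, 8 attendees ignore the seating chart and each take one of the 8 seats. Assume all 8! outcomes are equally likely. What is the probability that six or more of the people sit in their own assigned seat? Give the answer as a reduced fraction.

29/40320

Favorable outcomes: Σ_{i≥6} C(8,i)·!(8-i) = 28·1 + 8·0 + 1·1 = 29.
Total outcomes: 8! = 40320.
Probability = 29/40320 = 29/40320.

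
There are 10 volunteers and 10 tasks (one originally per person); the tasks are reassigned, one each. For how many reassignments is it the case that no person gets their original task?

!10 is the nearest integer to 10!/e.
10! = 3628800, and 3628800/e ≈ 1334960.92, so !10 = 1334961.

1334961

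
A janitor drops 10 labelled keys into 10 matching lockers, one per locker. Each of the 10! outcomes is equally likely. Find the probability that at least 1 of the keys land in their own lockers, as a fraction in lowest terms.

Favorable outcomes: Σ_{i≥1} C(10,i)·!(10-i) = 10·133496 + 45·14833 + 120·1854 + 210·265 + 252·44 + 210·9 + 120·2 + 45·1 + 10·0 + 1·1 = 2293839.
Total outcomes: 10! = 3628800.
Probability = 2293839/3628800 = 28319/44800.

28319/44800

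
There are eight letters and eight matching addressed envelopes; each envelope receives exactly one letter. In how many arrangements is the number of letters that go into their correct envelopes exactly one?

14832

Pick the single fixed position: C(8,1) = 8 ways.
The other 7 form a derangement: !7 = 1854.
Total: 8 × 1854 = 14832.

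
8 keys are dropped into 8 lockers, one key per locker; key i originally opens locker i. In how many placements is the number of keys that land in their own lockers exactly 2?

7420

Choose which 2 of the 8 are fixed: C(8,2) = 28.
The remaining 6 must be deranged: !6 = 265.
Total: 28 × 265 = 7420.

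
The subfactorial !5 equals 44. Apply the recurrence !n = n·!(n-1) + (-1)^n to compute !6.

265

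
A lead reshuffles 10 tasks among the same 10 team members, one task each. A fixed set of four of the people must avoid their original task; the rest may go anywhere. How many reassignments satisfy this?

2399760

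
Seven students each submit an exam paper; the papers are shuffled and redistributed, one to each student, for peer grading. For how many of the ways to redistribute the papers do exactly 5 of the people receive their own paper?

21

Choose which 5 of the 7 are fixed: C(7,5) = 21.
The remaining 2 must be deranged: !2 = 1.
Total: 21 × 1 = 21.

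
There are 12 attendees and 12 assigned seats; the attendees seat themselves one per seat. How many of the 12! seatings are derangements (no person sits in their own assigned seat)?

The subfactorial !12 = [12!/e] (nearest integer).
12! = 479001600, and 479001600/e ≈ 176214840.93, so !12 = 176214841.

176214841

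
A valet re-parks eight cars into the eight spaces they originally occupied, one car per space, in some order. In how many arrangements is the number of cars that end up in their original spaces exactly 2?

7420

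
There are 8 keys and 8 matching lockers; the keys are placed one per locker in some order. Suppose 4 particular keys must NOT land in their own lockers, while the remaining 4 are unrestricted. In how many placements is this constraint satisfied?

24024

Inclusion-exclusion on the 4 forbidden self-matches:
Σ_{j=0}^{4} (-1)^j C(4,j)(8-j)!
= C(4,0)·8! - C(4,1)·7! + C(4,2)·6! - C(4,3)·5! + C(4,4)·4!
= 40320 - 20160 + 4320 - 480 + 24
= 24024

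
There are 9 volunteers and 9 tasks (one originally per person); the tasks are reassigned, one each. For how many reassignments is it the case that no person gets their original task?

The number of derangements of 9 is !9 = Σ_{k=0}^{9} (-1)^k·9!/k!
= 9! - 9!/1! + 9!/2! - 9!/3! + 9!/4! - 9!/5! + 9!/6! - 9!/7! + 9!/8! - 9!/9!
= 362880 - 362880 + 181440 - 60480 + 15120 - 3024 + 504 - 72 + 9 - 1
= 133496

133496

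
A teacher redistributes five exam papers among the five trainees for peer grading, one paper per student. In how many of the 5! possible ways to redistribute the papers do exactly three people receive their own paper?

10

Pick the 3 fixed positions: C(5,3) = 10 ways.
The remaining 2 must be deranged: !2 = 1.
Total: 10 × 1 = 10.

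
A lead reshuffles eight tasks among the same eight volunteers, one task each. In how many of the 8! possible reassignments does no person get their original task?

14833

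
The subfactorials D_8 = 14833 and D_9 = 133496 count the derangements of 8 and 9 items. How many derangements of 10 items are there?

1334961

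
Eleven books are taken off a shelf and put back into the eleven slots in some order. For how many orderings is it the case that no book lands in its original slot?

14684570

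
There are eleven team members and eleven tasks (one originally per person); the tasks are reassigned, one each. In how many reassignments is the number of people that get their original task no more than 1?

Sum C(11,i)·!(11-i) for i = 0..1:
  i=0: C(11,0)·!11 = 1·14684570 = 14684570
  i=1: C(11,1)·!10 = 11·1334961 = 14684571
Total = 29369141.

29369141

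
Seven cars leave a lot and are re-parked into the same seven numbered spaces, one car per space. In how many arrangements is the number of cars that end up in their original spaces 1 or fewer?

3709

Sum C(7,i)·!(7-i) for i = 0..1:
  i=0: C(7,0)·!7 = 1·1854 = 1854
  i=1: C(7,1)·!6 = 7·265 = 1855
Total = 3709.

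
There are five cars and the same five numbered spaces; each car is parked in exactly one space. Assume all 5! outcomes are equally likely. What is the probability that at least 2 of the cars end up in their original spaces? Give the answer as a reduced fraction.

Favorable outcomes: Σ_{i≥2} C(5,i)·!(5-i) = 10·2 + 10·1 + 5·0 + 1·1 = 31.
Total outcomes: 5! = 120.
Probability = 31/120 = 31/120.

31/120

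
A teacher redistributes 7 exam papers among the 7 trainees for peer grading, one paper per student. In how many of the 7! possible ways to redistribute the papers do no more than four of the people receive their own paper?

# with exactly i fixed is C(7,i)·!(7-i); sum over i=0..4:
  i=0: C(7,0)·!7 = 1·1854 = 1854
  i=1: C(7,1)·!6 = 7·265 = 1855
  i=2: C(7,2)·!5 = 21·44 = 924
  i=3: C(7,3)·!4 = 35·9 = 315
  i=4: C(7,4)·!3 = 35·2 = 70
Total = 5018.

5018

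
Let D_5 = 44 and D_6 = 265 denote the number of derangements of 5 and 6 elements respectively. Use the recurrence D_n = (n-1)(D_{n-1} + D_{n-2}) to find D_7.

1854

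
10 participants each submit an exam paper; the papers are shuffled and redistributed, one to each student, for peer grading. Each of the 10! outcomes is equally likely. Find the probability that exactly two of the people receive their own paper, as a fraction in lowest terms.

Favorable outcomes: C(10,2)·!8 = 45·14833 = 667485.
Total outcomes: 10! = 3628800.
Probability = 667485/3628800 = 2119/11520.

2119/11520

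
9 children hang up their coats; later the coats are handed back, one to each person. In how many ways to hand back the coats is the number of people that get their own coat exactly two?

Choose which 2 of the 9 are fixed: C(9,2) = 36.
The remaining 7 must be deranged: !7 = 1854.
Total: 36 × 1854 = 66744.

66744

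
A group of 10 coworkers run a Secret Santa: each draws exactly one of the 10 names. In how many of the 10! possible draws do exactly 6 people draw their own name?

1890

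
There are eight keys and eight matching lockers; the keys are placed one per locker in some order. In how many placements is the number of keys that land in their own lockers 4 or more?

771

Sum C(8,i)·!(8-i) for i = 4..8:
  i=4: C(8,4)·!4 = 70·9 = 630
  i=5: C(8,5)·!3 = 56·2 = 112
  i=6: C(8,6)·!2 = 28·1 = 28
  i=7: C(8,7)·!1 = 8·0 = 0
  i=8: C(8,8)·!0 = 1·1 = 1
Total = 771.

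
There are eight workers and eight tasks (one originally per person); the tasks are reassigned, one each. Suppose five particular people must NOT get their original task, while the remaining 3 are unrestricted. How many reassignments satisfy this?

21234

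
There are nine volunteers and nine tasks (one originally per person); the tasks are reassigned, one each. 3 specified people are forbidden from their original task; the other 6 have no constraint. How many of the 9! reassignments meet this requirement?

Let A_j be the event that the j-th constrained one is fixed. By inclusion-exclusion over the 3 events:
Σ_{j=0}^{3} (-1)^j C(3,j)(9-j)!
= C(3,0)·9! - C(3,1)·8! + C(3,2)·7! - C(3,3)·6!
= 362880 - 120960 + 15120 - 720
= 256320

256320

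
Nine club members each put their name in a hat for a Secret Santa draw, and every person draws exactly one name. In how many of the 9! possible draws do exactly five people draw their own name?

1134

Choose which 5 of the 9 are fixed: C(9,5) = 126.
The other 4 form a derangement: !4 = 9.
Total: 126 × 9 = 1134.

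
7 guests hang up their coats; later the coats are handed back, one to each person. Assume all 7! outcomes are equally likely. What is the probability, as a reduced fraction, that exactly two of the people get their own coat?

Favorable outcomes: C(7,2)·!5 = 21·44 = 924.
Total outcomes: 7! = 5040.
Probability = 924/5040 = 11/60.

11/60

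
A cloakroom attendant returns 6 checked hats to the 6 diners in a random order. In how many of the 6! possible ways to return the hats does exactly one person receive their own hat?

264

Choose which one of the 6 is fixed: C(6,1) = 6.
The other 5 form a derangement: !5 = 44.
Total: 6 × 44 = 264.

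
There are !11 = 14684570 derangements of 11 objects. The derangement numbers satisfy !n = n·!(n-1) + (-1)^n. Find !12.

176214841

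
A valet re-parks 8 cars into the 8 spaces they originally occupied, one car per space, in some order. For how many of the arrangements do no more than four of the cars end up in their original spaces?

Sum C(8,i)·!(8-i) for i = 0..4:
  i=0: C(8,0)·!8 = 1·14833 = 14833
  i=1: C(8,1)·!7 = 8·1854 = 14832
  i=2: C(8,2)·!6 = 28·265 = 7420
  i=3: C(8,3)·!5 = 56·44 = 2464
  i=4: C(8,4)·!4 = 70·9 = 630
Total = 40179.

40179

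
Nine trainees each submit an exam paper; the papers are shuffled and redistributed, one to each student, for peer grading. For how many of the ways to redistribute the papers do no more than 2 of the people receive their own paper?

333737

Sum C(9,i)·!(9-i) for i = 0..2:
  i=0: C(9,0)·!9 = 1·133496 = 133496
  i=1: C(9,1)·!8 = 9·14833 = 133497
  i=2: C(9,2)·!7 = 36·1854 = 66744
Total = 333737.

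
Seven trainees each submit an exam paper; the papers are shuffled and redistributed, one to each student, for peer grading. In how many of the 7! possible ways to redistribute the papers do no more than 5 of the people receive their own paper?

Sum C(7,i)·!(7-i) for i = 0..5:
  i=0: C(7,0)·!7 = 1·1854 = 1854
  i=1: C(7,1)·!6 = 7·265 = 1855
  i=2: C(7,2)·!5 = 21·44 = 924
  i=3: C(7,3)·!4 = 35·9 = 315
  i=4: C(7,4)·!3 = 35·2 = 70
  i=5: C(7,5)·!2 = 21·1 = 21
Total = 5039.

5039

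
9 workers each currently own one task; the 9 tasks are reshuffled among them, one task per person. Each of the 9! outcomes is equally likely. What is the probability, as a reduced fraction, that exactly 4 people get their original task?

11/720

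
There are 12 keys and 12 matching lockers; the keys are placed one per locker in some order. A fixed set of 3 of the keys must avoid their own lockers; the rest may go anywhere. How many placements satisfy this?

Let A_j be the event that the j-th constrained one is fixed. By inclusion-exclusion over the 3 events:
Σ_{j=0}^{3} (-1)^j C(3,j)(12-j)!
= C(3,0)·12! - C(3,1)·11! + C(3,2)·10! - C(3,3)·9!
= 479001600 - 119750400 + 10886400 - 362880
= 369774720

369774720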